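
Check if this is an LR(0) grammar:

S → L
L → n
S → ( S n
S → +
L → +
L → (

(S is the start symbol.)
Augment with S' → S and build the canonical LR(0) collection (I0 = CLOSURE({[S' → . S]}), then GOTO on every symbol after a dot until no new states appear). It has 8 states:
  I0: { [L → . (], [L → . +], [L → . n], [S → . ( S n], [S → . +], [S → . L], [S' → . S] }  — shift
  I1: { [L → ( .], [L → . (], [L → . +], [L → . n], [S → ( . S n], [S → . ( S n], [S → . +], [S → . L] }  — shift, reduce
  I2: { [L → + .], [S → + .] }  — 2 reduces
  I3: { [S → L .] }  — reduce
  I4: { [S' → S .] }  — accept
  I5: { [L → n .] }  — reduce
  I6: { [S → ( S . n] }  — shift
  I7: { [S → ( S n .] }  — reduce

Conflict in state I1:
  Shift-reduce conflict between [L → ( .] and [L → . (]
So the grammar is NOT LR(0).

Answer: No. Shift-reduce conflict between [L → ( .] and [L → . (]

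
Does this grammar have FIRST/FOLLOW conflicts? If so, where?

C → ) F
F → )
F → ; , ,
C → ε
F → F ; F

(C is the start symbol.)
No FIRST/FOLLOW conflicts.

Nullable non-terminals: C.

C: nullable alternative(s) C → ε; FOLLOW(C) = { $ }
  C → ) F: FIRST \ {ε} = { ')' } — disjoint from FOLLOW(C)
  C → ε: FIRST \ {ε} = { } — this is the only nullable alternative, skip

F has no nullable alternative, so no FIRST/FOLLOW check is needed there.

No FIRST/FOLLOW conflicts found.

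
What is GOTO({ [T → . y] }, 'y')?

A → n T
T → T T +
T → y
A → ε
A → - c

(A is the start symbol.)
GOTO(I, 'y') = CLOSURE({ [A → αX.β] : [A → α.Xβ] ∈ I, X = 'y' })

Items with dot before 'y', with the dot advanced:
  [T → . y] → [T → y .]
Closure adds nothing (no advanced item has the dot before a non-terminal).

GOTO = { [T → y .] }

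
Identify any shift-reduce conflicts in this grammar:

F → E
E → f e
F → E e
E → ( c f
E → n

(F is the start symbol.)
A shift-reduce conflict occurs when an LR(0) state has both:
  - a complete (reduce) item [A → α .] (dot at the end), and
  - a shift item [B → β . c γ] (dot before a terminal).

Augment with F' → F and build the canonical LR(0) collection (I0 = CLOSURE({[F' → . F]}), then GOTO on every symbol after a dot until no new states appear). It has 10 states:
  I0: { [E → . ( c f], [E → . f e], [E → . n], [F → . E e], [F → . E], [F' → . F] }  — shift
  I1: { [E → ( . c f] }  — shift
  I2: { [F → E . e], [F → E .] }  — shift, reduce
  I3: { [F' → F .] }  — accept
  I4: { [E → f . e] }  — shift
  I5: { [E → n .] }  — reduce
  I6: { [E → f e .] }  — reduce
  I7: { [F → E e .] }  — reduce
  I8: { [E → ( c . f] }  — shift
  I9: { [E → ( c f .] }  — reduce

I2 contains reduce item [F → E .] and shift item [F → E . e] — shift-reduce conflict.

Answer: Yes — I2: [F → E .] vs [F → E . e]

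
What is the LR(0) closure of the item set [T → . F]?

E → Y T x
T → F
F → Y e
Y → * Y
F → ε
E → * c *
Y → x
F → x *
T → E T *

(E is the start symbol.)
To compute CLOSURE, for each item [A → α.Bβ] where B is a non-terminal, add [B → .γ] for all productions B → γ; repeat for the newly added items until nothing changes.

Start with: [T → . F]
  [T → . F] has the dot before F: add [F → . Y e], [F → .], [F → . x *]
  [F → . Y e] has the dot before Y: add [Y → . * Y], [Y → . x]
No further items can be added.

CLOSURE = { [F → . Y e], [F → . x *], [F → .], [T → . F], [Y → . * Y], [Y → . x] }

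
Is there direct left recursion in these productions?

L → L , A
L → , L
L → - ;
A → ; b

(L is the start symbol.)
Direct left recursion occurs when N → N α for some non-terminal N (the right-hand side begins with the left-hand side itself).

L → L , A: LEFT RECURSIVE (starts with L)
L → , L: starts with ','
L → - ;: starts with '-'
A → ; b: starts with ';'

The grammar has direct left recursion on: L.

Answer: Yes, L is left-recursive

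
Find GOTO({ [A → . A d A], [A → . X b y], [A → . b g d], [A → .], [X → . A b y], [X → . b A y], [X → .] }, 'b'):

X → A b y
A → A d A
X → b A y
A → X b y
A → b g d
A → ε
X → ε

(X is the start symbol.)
{ [A → . A d A], [A → . X b y], [A → . b g d], [A → .], [A → b . g d], [X → . A b y], [X → . b A y], [X → .], [X → b . A y] }

GOTO(I, 'b') = CLOSURE({ [A → αX.β] : [A → α.Xβ] ∈ I, X = 'b' })

Items with dot before 'b', with the dot advanced:
  [A → . b g d] → [A → b . g d]
  [X → . b A y] → [X → b . A y]
Closure of the advanced items:
  [X → b . A y] has the dot before A: add [A → . A d A], [A → . X b y], [A → . b g d], [A → .]
  [A → . X b y] has the dot before X: add [X → . A b y], [X → . b A y], [X → .]

GOTO = { [A → . A d A], [A → . X b y], [A → . b g d], [A → .], [A → b . g d], [X → . A b y], [X → . b A y], [X → .], [X → b . A y] }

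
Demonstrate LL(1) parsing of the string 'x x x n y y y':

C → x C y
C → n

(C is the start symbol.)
Stack is shown with the top on the left.

Stack        Input            Action
------------------------------------
C $          x x x n y y y $  output C → x C y
x C y $      x x x n y y y $  match 'x'
C y $        x x n y y y $    output C → x C y
x C y y $    x x n y y y $    match 'x'
C y y $      x n y y y $      output C → x C y
x C y y y $  x n y y y $      match 'x'
C y y y $    n y y y $        output C → n
n y y y $    n y y y $        match 'n'
y y y $      y y y $          match 'y'
y y $        y y $            match 'y'
y $          y $              match 'y'
$            $                accept

The string is accepted.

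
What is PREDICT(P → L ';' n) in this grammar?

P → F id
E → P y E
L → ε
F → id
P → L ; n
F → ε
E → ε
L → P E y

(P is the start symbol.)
{ ';', 'id' }

PREDICT(P → L ';' n) = (FIRST(RHS) \ {ε}) ∪ (FOLLOW(P) if ε ∈ FIRST(RHS), i.e. RHS ⇒* ε)
FIRST(L) = { ';', 'id', ε }
FIRST(L ';' n) = { ';', 'id' }
ε ∉ FIRST(L ';' n), so FOLLOW(P) is not added.
PREDICT(P → L ';' n) = { ';', 'id' }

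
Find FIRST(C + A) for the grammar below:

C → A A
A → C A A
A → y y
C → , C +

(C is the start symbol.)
{ ',', 'y' }

FIRST sets of the non-terminals involved (from the grammar, by fixed-point iteration):
  FIRST(C) = { ',', 'y' }

To compute FIRST(C + A), process the symbols left to right:
Symbol C is a non-terminal. Add FIRST(C) \ {ε} = { ',', 'y' }
C is not nullable (ε ∉ FIRST(C)), so stop here.
FIRST(C + A) = { ',', 'y' }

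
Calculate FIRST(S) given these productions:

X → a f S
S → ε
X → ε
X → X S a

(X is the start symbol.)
{ ε }

From S → ε:
  - ε-production, so ε ∈ FIRST(S)

Collecting: FIRST(S) = { ε }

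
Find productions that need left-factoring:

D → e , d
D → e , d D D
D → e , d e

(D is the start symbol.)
Yes, D has productions with common prefix 'e , d'

Left-factoring is needed when two productions for the same non-terminal
share a common prefix on the right-hand side.

Productions for D:
  D → e , d
  D → e , d D D
  D → e , d e

Found common prefix 'e , d' in productions for D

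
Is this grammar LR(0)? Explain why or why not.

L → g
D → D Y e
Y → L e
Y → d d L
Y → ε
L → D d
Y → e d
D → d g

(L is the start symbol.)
No. Shift-reduce conflict between [Y → .] and [D → . d g]

Augment with L' → L and build the canonical LR(0) collection (I0 = CLOSURE({[L' → . L]}), then GOTO on every symbol after a dot until no new states appear). It has 15 states:
  I0: { [D → . D Y e], [D → . d g], [L → . D d], [L → . g], [L' → . L] }  — shift
  I1: { [D → . D Y e], [D → . d g], [D → D . Y e], [L → . D d], [L → . g], [L → D . d], [Y → . L e], [Y → . d d L], [Y → . e d], [Y → .] }  — shift, reduce
  I2: { [L' → L .] }  — accept
  I3: { [D → d . g] }  — shift
  I4: { [L → g .] }  — reduce
  I5: { [D → d g .] }  — reduce
  I6: { [Y → L . e] }  — shift
  I7: { [D → D Y . e] }  — shift
  I8: { [D → d . g], [L → D d .], [Y → d . d L] }  — shift, reduce
  I9: { [Y → e . d] }  — shift
  I10: { [Y → e d .] }  — reduce
  I11: { [D → . D Y e], [D → . d g], [L → . D d], [L → . g], [Y → d d . L] }  — shift
  I12: { [Y → d d L .] }  — reduce
  I13: { [D → D Y e .] }  — reduce
  I14: { [Y → L e .] }  — reduce

Conflict in state I1:
  Shift-reduce conflict between [Y → .] and [D → . d g]
So the grammar is NOT LR(0).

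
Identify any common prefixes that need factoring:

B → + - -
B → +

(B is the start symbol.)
Yes, B has productions with common prefix '+'

Left-factoring is needed when two productions for the same non-terminal
share a common prefix on the right-hand side.

Productions for B:
  B → + - -
  B → +

Found common prefix '+' in productions for B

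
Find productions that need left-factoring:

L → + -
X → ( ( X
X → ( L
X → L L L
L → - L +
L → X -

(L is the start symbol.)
Left-factoring is needed when two productions for the same non-terminal
share a common prefix on the right-hand side.

Productions for L:
  L → + -
  L → - L +
  L → X -
Productions for X:
  X → ( ( X
  X → ( L
  X → L L L

Found common prefix '(' in productions for X

Answer: Yes, X has productions with common prefix '('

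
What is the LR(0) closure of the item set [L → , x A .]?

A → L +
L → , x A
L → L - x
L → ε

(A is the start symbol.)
To compute CLOSURE, for each item [A → α.Bβ] where B is a non-terminal, add [B → .γ] for all productions B → γ; repeat for the newly added items until nothing changes.

Start with: [L → , x A .]
The dot is at the end, so nothing is added.

CLOSURE = { [L → , x A .] }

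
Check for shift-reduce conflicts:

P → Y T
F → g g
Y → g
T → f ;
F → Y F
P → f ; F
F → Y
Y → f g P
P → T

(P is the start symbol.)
Augment with P' → P and build the canonical LR(0) collection (I0 = CLOSURE({[P' → . P]}), then GOTO on every symbol after a dot until no new states appear). It has 18 states:
  I0: { [P → . T], [P → . Y T], [P → . f ; F], [P' → . P], [T → . f ;], [Y → . f g P], [Y → . g] }  — shift
  I1: { [P' → P .] }  — accept
  I2: { [P → T .] }  — reduce
  I3: { [P → Y . T], [T → . f ;] }  — shift
  I4: { [P → f . ; F], [T → f . ;], [Y → f . g P] }  — shift
  I5: { [Y → g .] }  — reduce
  I6: { [F → . Y F], [F → . Y], [F → . g g], [P → f ; . F], [T → f ; .], [Y → . f g P], [Y → . g] }  — shift, reduce
  I7: { [P → . T], [P → . Y T], [P → . f ; F], [T → . f ;], [Y → . f g P], [Y → . g], [Y → f g . P] }  — shift
  I8: { [Y → f g P .] }  — reduce
  I9: { [P → f ; F .] }  — reduce
  I10: { [F → . Y F], [F → . Y], [F → . g g], [F → Y . F], [F → Y .], [Y → . f g P], [Y → . g] }  — shift, reduce
  I11: { [Y → f . g P] }  — shift
  I12: { [F → g . g], [Y → g .] }  — shift, reduce
  I13: { [F → g g .] }  — reduce
  I14: { [F → Y F .] }  — reduce
  I15: { [P → Y T .] }  — reduce
  I16: { [T → f . ;] }  — shift
  I17: { [T → f ; .] }  — reduce

I6 contains reduce item [T → f ; .] and shift items [F → . g g], [Y → . f g P], [Y → . g] — shift-reduce conflict.
I10 contains reduce item [F → Y .] and shift items [F → . g g], [Y → . f g P], [Y → . g] — shift-reduce conflict.
I12 contains reduce item [Y → g .] and shift item [F → g . g] — shift-reduce conflict.

Answer: Yes — I6: [T → f ; .] vs [F → . g g]; I10: [F → Y .] vs [F → . g g]; I12: [Y → g .] vs [F → g . g]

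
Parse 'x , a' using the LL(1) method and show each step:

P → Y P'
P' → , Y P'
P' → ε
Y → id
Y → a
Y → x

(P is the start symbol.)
Stack is shown with the top on the left.

Stack     Input    Action
-------------------------
P $       x , a $  output P → Y P'
Y P' $    x , a $  output Y → x
x P' $    x , a $  match 'x'
P' $      , a $    output P' → , Y P'
, Y P' $  , a $    match ','
Y P' $    a $      output Y → a
a P' $    a $      match 'a'
P' $      $        output P' → ε
$         $        accept

The string is accepted.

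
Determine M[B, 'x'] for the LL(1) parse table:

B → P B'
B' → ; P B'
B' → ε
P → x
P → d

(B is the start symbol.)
To find M[B, 'x'], we find productions for B where 'x' is in the predict set (PREDICT(N → α) = (FIRST(α) \ {ε}) ∪ (FOLLOW(N) if α ⇒* ε)).

Relevant sets:
  FIRST(P) = { 'd', 'x' }

B → P B': PREDICT = { 'd', 'x' }
  'x' is in predict set, so this production goes in M[B, 'x']

M[B, 'x'] = B → P B'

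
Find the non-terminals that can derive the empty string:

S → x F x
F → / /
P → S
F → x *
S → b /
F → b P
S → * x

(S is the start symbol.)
None

A non-terminal is nullable if it can derive ε (the empty string): either it has an ε-production, or it has a production whose right-hand side consists entirely of nullable non-terminals.

There are no ε-productions, so no non-terminal can derive ε.
No non-terminals are nullable.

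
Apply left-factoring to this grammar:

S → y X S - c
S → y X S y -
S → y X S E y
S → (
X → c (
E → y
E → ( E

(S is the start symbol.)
S → y X S S'
S' → - c
S' → y -
S' → E y
S → (
X → c (
E → y
E → ( E

Left-factoring transforms A → αβ₁ | αβ₂ into A → αA' and A' → β₁ | β₂
(α is the longest common prefix among the alternatives). Repeat until
no nonterminal has two alternatives with a common prefix.

Round 1: S has alternatives sharing prefix 'y X S'. Introduce S': S → y X S S'
  Add: S' → - c
  Add: S' → y -
  Add: S' → E y

No remaining common prefixes — done.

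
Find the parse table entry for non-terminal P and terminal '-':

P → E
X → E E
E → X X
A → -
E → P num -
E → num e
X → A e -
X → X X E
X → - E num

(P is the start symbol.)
P → E

To find M[P, '-'], we find productions for P where '-' is in the predict set (PREDICT(N → α) = (FIRST(α) \ {ε}) ∪ (FOLLOW(N) if α ⇒* ε)).

Relevant sets:
  FIRST(E) = { '-', 'num' }

P → E: PREDICT = { '-', 'num' }
  '-' is in predict set, so this production goes in M[P, '-']

M[P, '-'] = P → E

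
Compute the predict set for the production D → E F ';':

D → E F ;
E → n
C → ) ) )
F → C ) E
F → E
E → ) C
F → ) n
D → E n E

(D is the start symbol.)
PREDICT(D → E F ';') = (FIRST(RHS) \ {ε}) ∪ (FOLLOW(D) if ε ∈ FIRST(RHS), i.e. RHS ⇒* ε)
FIRST(E) = { ')', 'n' }
FIRST(E F ';') = { ')', 'n' }
ε ∉ FIRST(E F ';'), so FOLLOW(D) is not added.
PREDICT(D → E F ';') = { ')', 'n' }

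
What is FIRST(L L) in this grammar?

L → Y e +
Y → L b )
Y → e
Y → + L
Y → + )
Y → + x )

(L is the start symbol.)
FIRST sets of the non-terminals involved (from the grammar, by fixed-point iteration):
  FIRST(L) = { '+', 'e' }

To compute FIRST(L L), process the symbols left to right:
Symbol L is a non-terminal. Add FIRST(L) \ {ε} = { '+', 'e' }
L is not nullable (ε ∉ FIRST(L)), so stop here.
FIRST(L L) = { '+', 'e' }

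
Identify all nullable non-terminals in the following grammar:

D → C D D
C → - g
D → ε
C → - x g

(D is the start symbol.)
{ 'D' }

ε-productions: D → ε
So D is immediately nullable.
No further non-terminal can be added: every production for the remaining non-terminals contains a terminal or a non-nullable non-terminal.
Nullable = { 'D' }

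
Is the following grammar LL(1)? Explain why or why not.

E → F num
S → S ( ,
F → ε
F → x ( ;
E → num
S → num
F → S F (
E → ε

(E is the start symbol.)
A grammar is LL(1) if for each non-terminal N with multiple productions, the predict sets of those productions are pairwise disjoint, where PREDICT(N → α) = (FIRST(α) \ {ε}) ∪ (FOLLOW(N) if α ⇒* ε).

Relevant sets:
  FIRST(F) = { 'num', 'x', ε }
  FIRST(S) = { 'num' }
  FOLLOW(E) = { $ }
  FOLLOW(F) = { '(', 'num' }

For E:
  PREDICT(E → F num) = { 'num', 'x' }
  PREDICT(E → num) = { 'num' }
  PREDICT(E → ε) = { $ }
For S:
  PREDICT(S → S '(' ',') = { 'num' }
  PREDICT(S → num) = { 'num' }
For F:
  PREDICT(F → ε) = { '(', 'num' }
  PREDICT(F → x '(' ';') = { 'x' }
  PREDICT(F → S F '(') = { 'num' }

Conflict found: Predict set conflict for E: { 'num' }
The grammar is NOT LL(1).

Answer: No. Predict set conflict for E: { 'num' }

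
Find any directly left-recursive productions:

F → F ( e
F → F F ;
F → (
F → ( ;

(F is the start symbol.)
Yes, F is left-recursive

F → F ( e: LEFT RECURSIVE (starts with F)
F → F F ;: LEFT RECURSIVE (starts with F)
F → (: starts with '('
F → ( ;: starts with '('

The grammar has direct left recursion on: F.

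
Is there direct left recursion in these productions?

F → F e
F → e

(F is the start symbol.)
Yes, F is left-recursive

Direct left recursion occurs when N → N α for some non-terminal N (the right-hand side begins with the left-hand side itself).

F → F e: LEFT RECURSIVE (starts with F)
F → e: starts with e

The grammar has direct left recursion on: F.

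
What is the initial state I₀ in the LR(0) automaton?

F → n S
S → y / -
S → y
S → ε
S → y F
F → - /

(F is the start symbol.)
First, augment the grammar with F' → F
I₀ = CLOSURE({ [F' → . F] }):
  [F' → . F] has the dot before F: add [F → . n S], [F → . - /]
No further items can be added.

I₀ = { [F → . - /], [F → . n S], [F' → . F] }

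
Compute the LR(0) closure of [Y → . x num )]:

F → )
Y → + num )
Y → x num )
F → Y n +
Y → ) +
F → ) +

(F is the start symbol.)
{ [Y → . x num )] }

To compute CLOSURE, for each item [A → α.Bβ] where B is a non-terminal, add [B → .γ] for all productions B → γ; repeat for the newly added items until nothing changes.

Start with: [Y → . x num )]
The dot precedes the terminal x, so nothing is added.

CLOSURE = { [Y → . x num )] }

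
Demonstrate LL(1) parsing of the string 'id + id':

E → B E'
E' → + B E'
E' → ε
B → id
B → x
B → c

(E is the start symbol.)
LL(1) parsing maintains a stack (initially the start symbol over $) and the input. At each step: if the stack top is a terminal, match it against the current input token; if it is a non-terminal N, replace it with the RHS of M[N, lookahead] (the unique production whose predict set contains the lookahead).

Stack is shown with the top on the left.

Stack     Input      Action
---------------------------
E $       id + id $  output E → B E'
B E' $    id + id $  output B → id
id E' $   id + id $  match 'id'
E' $      + id $     output E' → + B E'
+ B E' $  + id $     match '+'
B E' $    id $       output B → id
id E' $   id $       match 'id'
E' $      $          output E' → ε
$         $          accept

The string is accepted.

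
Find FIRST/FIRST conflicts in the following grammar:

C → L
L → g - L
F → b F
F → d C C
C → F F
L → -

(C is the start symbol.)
No FIRST/FIRST conflicts.

A FIRST/FIRST conflict occurs when two productions N → α and N → β for the same non-terminal have FIRST(α) ∩ FIRST(β) ≠ ∅ (with ε ∈ FIRST of a nullable right-hand side, so two nullable alternatives also conflict).

FIRST sets of the non-terminals at (or reachable through a nullable prefix from) the front of some alternative:
  FIRST(L) = { '-', 'g' }
  FIRST(F) = { 'b', 'd' }

Productions for C:
  C → L: FIRST = { '-', 'g' }
  C → F F: FIRST = { 'b', 'd' }
Productions for L:
  L → g - L: FIRST = { 'g' }
  L → -: FIRST = { '-' }
Productions for F:
  F → b F: FIRST = { 'b' }
  F → d C C: FIRST = { 'd' }

All alternatives of each non-terminal have pairwise disjoint FIRST sets.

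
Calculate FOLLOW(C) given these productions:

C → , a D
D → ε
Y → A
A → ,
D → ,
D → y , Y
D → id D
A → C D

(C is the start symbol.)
{ $, ',', 'id', 'y' }

To compute FOLLOW(C), find every occurrence of C on a right-hand side N → α C β: add FIRST(β) \ {ε}, and if β is empty or nullable also add FOLLOW(N). Iterate to a fixed point.

C is the start symbol, so $ ∈ FOLLOW(C).
In A → C D: C is followed by D, add FIRST(D) \ {ε} = { ',', 'id', 'y' }
  D is nullable, so also add FOLLOW(A)

The FOLLOW sets referred to above (computed the same way, to a fixed point):
  FOLLOW(A) = { $, ',', 'id', 'y' }

Taking the union: FOLLOW(C) = { $, ',', 'id', 'y' }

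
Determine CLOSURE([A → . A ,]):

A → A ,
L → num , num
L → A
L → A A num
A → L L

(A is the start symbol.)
{ [A → . A ,], [A → . L L], [L → . A A num], [L → . A], [L → . num , num] }

To compute CLOSURE, for each item [A → α.Bβ] where B is a non-terminal, add [B → .γ] for all productions B → γ; repeat for the newly added items until nothing changes.

Start with: [A → . A ,]
  [A → . A ,] has the dot before A: add [A → . L L]
  [A → . L L] has the dot before L: add [L → . num , num], [L → . A], [L → . A A num]
No further items can be added.

CLOSURE = { [A → . A ,], [A → . L L], [L → . A A num], [L → . A], [L → . num , num] }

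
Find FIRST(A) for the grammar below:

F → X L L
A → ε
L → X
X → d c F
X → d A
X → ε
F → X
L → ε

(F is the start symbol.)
{ ε }

To compute FIRST(A), examine every production with A on the left-hand side, reading each right-hand side left to right until a non-nullable symbol is reached.

From A → ε:
  - ε-production, so ε ∈ FIRST(A)

Collecting: FIRST(A) = { ε }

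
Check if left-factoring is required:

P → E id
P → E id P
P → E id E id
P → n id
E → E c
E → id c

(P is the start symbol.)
Left-factoring is needed when two productions for the same non-terminal
share a common prefix on the right-hand side.

Productions for P:
  P → E id
  P → E id P
  P → E id E id
  P → n id
Productions for E:
  E → E c
  E → id c

Found common prefix 'E id' in productions for P

Answer: Yes, P has productions with common prefix 'E id'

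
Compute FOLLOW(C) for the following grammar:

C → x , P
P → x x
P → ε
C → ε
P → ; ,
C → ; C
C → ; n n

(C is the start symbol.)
{ $ }

To compute FOLLOW(C), find every occurrence of C on a right-hand side N → α C β: add FIRST(β) \ {ε}, and if β is empty or nullable also add FOLLOW(N). Iterate to a fixed point.

C is the start symbol, so $ ∈ FOLLOW(C).
In C → ; C: C is at the end; this adds FOLLOW(C) to itself — nothing new

Taking the union: FOLLOW(C) = { $ }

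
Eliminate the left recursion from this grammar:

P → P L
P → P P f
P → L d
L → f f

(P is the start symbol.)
P → L d P'
P' → L P'
P' → P f P'
P' → ε
L → f f

P is directly left-recursive. The standard transformation for
  A → A α₁ | ... | A α_m | β₁ | ... | β_n
is
  A  → β₁ A' | ... | β_n A'
  A' → α₁ A' | ... | α_m A' | ε

P → L d becomes P → L d P'
P → P L becomes P' → L P'
P → P P f becomes P' → P f P'
Add P' → ε

Productions for other non-terminals are unchanged:
  L → f f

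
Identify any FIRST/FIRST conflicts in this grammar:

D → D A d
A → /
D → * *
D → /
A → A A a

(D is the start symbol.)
Yes. D → D A d / D → '*' '*' on { '*' }; D → D A d / D → '/' on { '/' }; A → '/' / A → A A a on { '/' }

FIRST sets of the non-terminals at (or reachable through a nullable prefix from) the front of some alternative:
  FIRST(D) = { '*', '/' }
  FIRST(A) = { '/' }

Productions for D:
  D → D A d: FIRST = { '*', '/' }
  D → * *: FIRST = { '*' }
  D → /: FIRST = { '/' }
Productions for A:
  A → /: FIRST = { '/' }
  A → A A a: FIRST = { '/' }

Conflict for D: D → D A d and D → * *
  Overlap: { '*' }
Conflict for D: D → D A d and D → /
  Overlap: { '/' }
Conflict for A: A → / and A → A A a
  Overlap: { '/' }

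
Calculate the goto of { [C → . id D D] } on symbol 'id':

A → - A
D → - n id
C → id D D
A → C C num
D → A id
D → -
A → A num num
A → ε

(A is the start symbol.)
GOTO(I, 'id') = CLOSURE({ [A → αX.β] : [A → α.Xβ] ∈ I, X = 'id' })

Items with dot before 'id', with the dot advanced:
  [C → . id D D] → [C → id . D D]
Closure of the advanced items:
  [C → id . D D] has the dot before D: add [D → . - n id], [D → . A id], [D → . -]
  [D → . A id] has the dot before A: add [A → . - A], [A → . C C num], [A → . A num num], [A → .]
  [A → . C C num] has the dot before C: add [C → . id D D]

GOTO = { [A → . - A], [A → . A num num], [A → . C C num], [A → .], [C → . id D D], [C → id . D D], [D → . - n id], [D → . -], [D → . A id] }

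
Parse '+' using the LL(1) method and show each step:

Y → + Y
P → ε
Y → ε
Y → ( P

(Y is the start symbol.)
Stack is shown with the top on the left.

Stack  Input  Action
--------------------
Y $    + $    output Y → + Y
+ Y $  + $    match '+'
Y $    $      output Y → ε
$      $      accept

The string is accepted.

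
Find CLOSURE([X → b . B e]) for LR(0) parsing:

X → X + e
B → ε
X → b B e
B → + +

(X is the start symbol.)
To compute CLOSURE, for each item [A → α.Bβ] where B is a non-terminal, add [B → .γ] for all productions B → γ; repeat for the newly added items until nothing changes.

Start with: [X → b . B e]
  [X → b . B e] has the dot before B: add [B → .], [B → . + +]
No further items can be added.

CLOSURE = { [B → . + +], [B → .], [X → b . B e] }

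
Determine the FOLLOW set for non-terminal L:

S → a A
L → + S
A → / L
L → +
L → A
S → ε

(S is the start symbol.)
To compute FOLLOW(L), find every occurrence of L on a right-hand side N → α L β: add FIRST(β) \ {ε}, and if β is empty or nullable also add FOLLOW(N). Iterate to a fixed point.

In A → / L: L is at the end, add FOLLOW(A)

The FOLLOW sets referred to above (computed the same way, to a fixed point):
  FOLLOW(A) = { $ }

Taking the union: FOLLOW(L) = { $ }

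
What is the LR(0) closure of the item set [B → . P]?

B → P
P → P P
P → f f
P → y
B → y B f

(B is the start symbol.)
{ [B → . P], [P → . P P], [P → . f f], [P → . y] }

To compute CLOSURE, for each item [A → α.Bβ] where B is a non-terminal, add [B → .γ] for all productions B → γ; repeat for the newly added items until nothing changes.

Start with: [B → . P]
  [B → . P] has the dot before P: add [P → . P P], [P → . f f], [P → . y]
No further items can be added.

CLOSURE = { [B → . P], [P → . P P], [P → . f f], [P → . y] }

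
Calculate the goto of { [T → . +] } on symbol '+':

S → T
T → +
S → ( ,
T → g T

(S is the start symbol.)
{ [T → + .] }

GOTO(I, '+') = CLOSURE({ [A → αX.β] : [A → α.Xβ] ∈ I, X = '+' })

Items with dot before '+', with the dot advanced:
  [T → . +] → [T → + .]
Closure adds nothing (no advanced item has the dot before a non-terminal).

GOTO = { [T → + .] }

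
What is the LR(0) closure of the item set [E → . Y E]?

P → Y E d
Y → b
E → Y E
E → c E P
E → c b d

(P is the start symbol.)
To compute CLOSURE, for each item [A → α.Bβ] where B is a non-terminal, add [B → .γ] for all productions B → γ; repeat for the newly added items until nothing changes.

Start with: [E → . Y E]
  [E → . Y E] has the dot before Y: add [Y → . b]
No further items can be added.

CLOSURE = { [E → . Y E], [Y → . b] }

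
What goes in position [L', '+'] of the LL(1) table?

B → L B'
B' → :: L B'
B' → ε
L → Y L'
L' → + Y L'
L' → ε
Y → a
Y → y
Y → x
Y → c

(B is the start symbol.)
L' → + Y L'

To find M[L', '+'], we find productions for L' where '+' is in the predict set (PREDICT(N → α) = (FIRST(α) \ {ε}) ∪ (FOLLOW(N) if α ⇒* ε)).

Relevant sets:
  FOLLOW(L') = { $, '::' }

L' → + Y L': PREDICT = { '+' }
  '+' is in predict set, so this production goes in M[L', '+']
L' → ε: PREDICT = { $, '::' }

M[L', '+'] = L' → + Y L'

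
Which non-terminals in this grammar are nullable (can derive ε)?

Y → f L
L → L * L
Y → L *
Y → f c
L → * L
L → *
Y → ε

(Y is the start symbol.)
{ 'Y' }

A non-terminal is nullable if it can derive ε (the empty string): either it has an ε-production, or it has a production whose right-hand side consists entirely of nullable non-terminals.

ε-productions: Y → ε
So Y is immediately nullable.
No further non-terminal can be added: every production for the remaining non-terminals contains a terminal or a non-nullable non-terminal.
Nullable = { 'Y' }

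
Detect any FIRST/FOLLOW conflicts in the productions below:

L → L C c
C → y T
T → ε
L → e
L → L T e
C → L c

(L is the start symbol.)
No FIRST/FOLLOW conflicts.

Nullable non-terminals: T.
T has a nullable alternative but only one production, so nothing to check.

C, L have no nullable alternative, so no FIRST/FOLLOW check is needed there.

No FIRST/FOLLOW conflicts found.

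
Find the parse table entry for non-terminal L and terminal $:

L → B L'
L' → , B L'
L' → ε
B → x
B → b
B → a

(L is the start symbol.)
To find M[L, $], we find productions for L where $ is in the predict set (PREDICT(N → α) = (FIRST(α) \ {ε}) ∪ (FOLLOW(N) if α ⇒* ε)).

Relevant sets:
  FIRST(B) = { 'a', 'b', 'x' }

L → B L': PREDICT = { 'a', 'b', 'x' }

M[L, $] is empty (no production applies)

Answer: Empty (error entry)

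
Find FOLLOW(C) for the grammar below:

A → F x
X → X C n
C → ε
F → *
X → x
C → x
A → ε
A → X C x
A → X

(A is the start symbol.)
In X → X C n: C is followed by n, add FIRST(n) \ {ε} = { 'n' }
In A → X C x: C is followed by x, add FIRST(x) \ {ε} = { 'x' }

Taking the union: FOLLOW(C) = { 'n', 'x' }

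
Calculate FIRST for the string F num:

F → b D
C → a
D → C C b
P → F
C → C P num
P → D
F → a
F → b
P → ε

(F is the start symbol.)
{ 'a', 'b' }

FIRST sets of the non-terminals involved (from the grammar, by fixed-point iteration):
  FIRST(F) = { 'a', 'b' }

To compute FIRST(F num), process the symbols left to right:
Symbol F is a non-terminal. Add FIRST(F) \ {ε} = { 'a', 'b' }
F is not nullable (ε ∉ FIRST(F)), so stop here.
FIRST(F num) = { 'a', 'b' }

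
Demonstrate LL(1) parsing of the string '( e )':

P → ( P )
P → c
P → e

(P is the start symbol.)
Stack is shown with the top on the left.

Stack    Input    Action
------------------------
P $      ( e ) $  output P → ( P )
( P ) $  ( e ) $  match '('
P ) $    e ) $    output P → e
e ) $    e ) $    match 'e'
) $      ) $      match ')'
$        $        accept

The string is accepted.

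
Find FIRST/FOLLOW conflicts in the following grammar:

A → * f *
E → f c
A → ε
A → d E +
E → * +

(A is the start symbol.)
No FIRST/FOLLOW conflicts.

A FIRST/FOLLOW conflict occurs when a non-terminal N has a nullable alternative N → β (β ⇒* ε) and another alternative N → α with FIRST(α) ∩ FOLLOW(N) ≠ ∅: on such a lookahead the parser cannot decide between expanding α and letting N vanish via β.

Nullable non-terminals: A.

A: nullable alternative(s) A → ε; FOLLOW(A) = { $ }
  A → * f *: FIRST \ {ε} = { '*' } — disjoint from FOLLOW(A)
  A → ε: FIRST \ {ε} = { } — this is the only nullable alternative, skip
  A → d E +: FIRST \ {ε} = { 'd' } — disjoint from FOLLOW(A)

E has no nullable alternative, so no FIRST/FOLLOW check is needed there.

No FIRST/FOLLOW conflicts found.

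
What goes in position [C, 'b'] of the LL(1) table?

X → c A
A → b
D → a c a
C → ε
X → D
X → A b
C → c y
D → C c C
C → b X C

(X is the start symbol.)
To find M[C, 'b'], we find productions for C where 'b' is in the predict set (PREDICT(N → α) = (FIRST(α) \ {ε}) ∪ (FOLLOW(N) if α ⇒* ε)).

Relevant sets:
  FOLLOW(C) = { $, 'b', 'c' }

C → ε: PREDICT = { $, 'b', 'c' }
  'b' is in predict set, so this production goes in M[C, 'b']
C → c y: PREDICT = { 'c' }
C → b X C: PREDICT = { 'b' }
  'b' is in predict set, so this production goes in M[C, 'b']

M[C, 'b'] = C → ε, C → b X C  (a multiply-defined cell — the grammar is not LL(1))

Answer: C → ε, C → b X C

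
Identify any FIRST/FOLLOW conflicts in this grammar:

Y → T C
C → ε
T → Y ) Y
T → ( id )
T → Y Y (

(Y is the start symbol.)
No FIRST/FOLLOW conflicts.

Nullable non-terminals: C.
C has a nullable alternative but only one production, so nothing to check.

T, Y have no nullable alternative, so no FIRST/FOLLOW check is needed there.

No FIRST/FOLLOW conflicts found.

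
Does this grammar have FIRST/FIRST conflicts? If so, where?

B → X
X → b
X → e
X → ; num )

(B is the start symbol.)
A FIRST/FIRST conflict occurs when two productions N → α and N → β for the same non-terminal have FIRST(α) ∩ FIRST(β) ≠ ∅ (with ε ∈ FIRST of a nullable right-hand side, so two nullable alternatives also conflict).

Productions for X:
  X → b: FIRST = { 'b' }
  X → e: FIRST = { 'e' }
  X → ; num ): FIRST = { ';' }
B has only one production, so no FIRST/FIRST conflict is possible there.

All alternatives of each non-terminal have pairwise disjoint FIRST sets.

Answer: No FIRST/FIRST conflicts.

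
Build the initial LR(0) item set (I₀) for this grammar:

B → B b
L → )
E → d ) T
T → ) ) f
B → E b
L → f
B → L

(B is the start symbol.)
First, augment the grammar with B' → B
I₀ = CLOSURE({ [B' → . B] }):
  [B' → . B] has the dot before B: add [B → . B b], [B → . E b], [B → . L]
  [B → . E b] has the dot before E: add [E → . d ) T]
  [B → . L] has the dot before L: add [L → . )], [L → . f]
No further items can be added.

I₀ = { [B → . B b], [B → . E b], [B → . L], [B' → . B], [E → . d ) T], [L → . )], [L → . f] }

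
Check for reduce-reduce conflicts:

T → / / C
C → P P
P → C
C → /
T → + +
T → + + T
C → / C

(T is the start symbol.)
A reduce-reduce conflict occurs when an LR(0) state has two complete items [A → α .] and [B → β .] — both call for a reduction, and with no lookahead the parser cannot choose between them.

Augment with T' → T and build the canonical LR(0) collection (I0 = CLOSURE({[T' → . T]}), then GOTO on every symbol after a dot until no new states appear). It has 13 states:
  I0: { [T → . + + T], [T → . + +], [T → . / / C], [T' → . T] }  — shift
  I1: { [T → + . + T], [T → + . +] }  — shift
  I2: { [T → / . / C] }  — shift
  I3: { [T' → T .] }  — accept
  I4: { [C → . / C], [C → . /], [C → . P P], [P → . C], [T → / / . C] }  — shift
  I5: { [C → . / C], [C → . /], [C → . P P], [C → / . C], [C → / .], [P → . C] }  — shift, reduce
  I6: { [P → C .], [T → / / C .] }  — 2 reduces
  I7: { [C → . / C], [C → . /], [C → . P P], [C → P . P], [P → . C] }  — shift
  I8: { [P → C .] }  — reduce
  I9: { [C → . / C], [C → . /], [C → . P P], [C → P . P], [C → P P .], [P → . C] }  — shift, reduce
  I10: { [C → / C .], [P → C .] }  — 2 reduces
  I11: { [T → + + . T], [T → + + .], [T → . + + T], [T → . + +], [T → . / / C] }  — shift, reduce
  I12: { [T → + + T .] }  — reduce

I6 contains complete items [P → C .], [T → / / C .] — reduce-reduce conflict.
I10 contains complete items [C → / C .], [P → C .] — reduce-reduce conflict.

Answer: Yes — I6: [P → C .] vs [T → / / C .]; I10: [C → / C .] vs [P → C .]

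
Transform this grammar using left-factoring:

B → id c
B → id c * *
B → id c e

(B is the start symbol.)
Left-factoring transforms A → αβ₁ | αβ₂ into A → αA' and A' → β₁ | β₂
(α is the longest common prefix among the alternatives). Repeat until
no nonterminal has two alternatives with a common prefix.

Round 1: B has alternatives sharing prefix 'id c'. Introduce B': B → id c B'
  Add: B' → ε
  Add: B' → * *
  Add: B' → e

No remaining common prefixes — done.

Resulting grammar:
B → id c B'
B' → ε
B' → * *
B' → e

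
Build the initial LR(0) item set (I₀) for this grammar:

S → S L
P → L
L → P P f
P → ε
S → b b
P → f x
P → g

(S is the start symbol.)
First, augment the grammar with S' → S
I₀ = CLOSURE({ [S' → . S] }):
  [S' → . S] has the dot before S: add [S → . S L], [S → . b b]
No further items can be added.

I₀ = { [S → . S L], [S → . b b], [S' → . S] }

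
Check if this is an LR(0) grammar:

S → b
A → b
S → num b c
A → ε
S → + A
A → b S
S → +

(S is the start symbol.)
No. Shift-reduce conflict between [A → .] and [A → . b]

A grammar is LR(0) if no state in the canonical LR(0) collection has:
  - both a shift item (dot before a terminal) and a complete item (shift-reduce conflict), or
  - two or more complete items (reduce-reduce conflict; the accept item [S' → S .] counts as a complete item here).

Augment with S' → S and build the canonical LR(0) collection (I0 = CLOSURE({[S' → . S]}), then GOTO on every symbol after a dot until no new states appear). It has 10 states:
  I0: { [S → . + A], [S → . +], [S → . b], [S → . num b c], [S' → . S] }  — shift
  I1: { [A → . b S], [A → . b], [A → .], [S → + . A], [S → + .] }  — shift, 2 reduces
  I2: { [S' → S .] }  — accept
  I3: { [S → b .] }  — reduce
  I4: { [S → num . b c] }  — shift
  I5: { [S → num b . c] }  — shift
  I6: { [S → num b c .] }  — reduce
  I7: { [S → + A .] }  — reduce
  I8: { [A → b . S], [A → b .], [S → . + A], [S → . +], [S → . b], [S → . num b c] }  — shift, reduce
  I9: { [A → b S .] }  — reduce

Conflict in state I1:
  Shift-reduce conflict between [A → .] and [A → . b]
So the grammar is NOT LR(0).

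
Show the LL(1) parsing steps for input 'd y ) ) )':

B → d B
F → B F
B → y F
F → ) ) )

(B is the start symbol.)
Stack is shown with the top on the left.

Stack    Input        Action
----------------------------
B $      d y ) ) ) $  output B → d B
d B $    d y ) ) ) $  match 'd'
B $      y ) ) ) $    output B → y F
y F $    y ) ) ) $    match 'y'
F $      ) ) ) $      output F → ) ) )
) ) ) $  ) ) ) $      match ')'
) ) $    ) ) $        match ')'
) $      ) $          match ')'
$        $            accept

The string is accepted.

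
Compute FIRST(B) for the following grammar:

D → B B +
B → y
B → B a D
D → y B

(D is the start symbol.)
{ 'y' }

From B → y:
  - y is a terminal: add 'y' and stop
From B → B a D:
  - B is the symbol being defined: contributes nothing new
    B is not nullable, so stop

Collecting: FIRST(B) = { 'y' }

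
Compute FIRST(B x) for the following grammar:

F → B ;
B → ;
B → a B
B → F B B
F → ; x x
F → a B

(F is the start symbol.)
FIRST sets of the non-terminals involved (from the grammar, by fixed-point iteration):
  FIRST(B) = { ';', 'a' }

To compute FIRST(B x), process the symbols left to right:
Symbol B is a non-terminal. Add FIRST(B) \ {ε} = { ';', 'a' }
B is not nullable (ε ∉ FIRST(B)), so stop here.
FIRST(B x) = { ';', 'a' }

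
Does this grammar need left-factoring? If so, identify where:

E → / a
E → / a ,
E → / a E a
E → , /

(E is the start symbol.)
Left-factoring is needed when two productions for the same non-terminal
share a common prefix on the right-hand side.

Productions for E:
  E → / a
  E → / a ,
  E → / a E a
  E → , /

Found common prefix '/ a' in productions for E

Answer: Yes, E has productions with common prefix '/ a'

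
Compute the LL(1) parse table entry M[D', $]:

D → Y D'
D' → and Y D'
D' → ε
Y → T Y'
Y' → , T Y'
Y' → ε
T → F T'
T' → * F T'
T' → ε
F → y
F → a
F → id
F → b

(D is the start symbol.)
D' → ε

To find M[D', $], we find productions for D' where $ is in the predict set (PREDICT(N → α) = (FIRST(α) \ {ε}) ∪ (FOLLOW(N) if α ⇒* ε)).

Relevant sets:
  FOLLOW(D') = { $ }

D' → and Y D': PREDICT = { 'and' }
D' → ε: PREDICT = { $ }
  $ is in predict set, so this production goes in M[D', $]

M[D', $] = D' → ε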